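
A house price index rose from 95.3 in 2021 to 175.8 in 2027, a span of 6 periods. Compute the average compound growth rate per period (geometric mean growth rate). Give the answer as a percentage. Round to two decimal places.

10.74%

Growth factor = (175.8/95.3)^(1/6) = (1.844701)^(1/6) = 1.107442
Growth rate = 1.107442 − 1 = 0.107442 = 10.7442%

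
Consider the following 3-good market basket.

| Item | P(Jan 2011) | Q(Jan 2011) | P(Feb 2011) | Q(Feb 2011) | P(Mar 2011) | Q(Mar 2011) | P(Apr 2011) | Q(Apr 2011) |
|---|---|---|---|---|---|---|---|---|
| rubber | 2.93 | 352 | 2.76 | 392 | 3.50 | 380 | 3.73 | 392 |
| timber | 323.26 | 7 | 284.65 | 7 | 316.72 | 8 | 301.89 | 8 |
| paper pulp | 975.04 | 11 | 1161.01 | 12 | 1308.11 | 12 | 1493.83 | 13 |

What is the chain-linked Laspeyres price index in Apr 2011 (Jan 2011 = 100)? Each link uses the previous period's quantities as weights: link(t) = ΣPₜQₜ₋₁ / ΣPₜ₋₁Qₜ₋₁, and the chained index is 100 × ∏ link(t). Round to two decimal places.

Link Jan 2011→Feb 2011:
ΣP(Feb 2011)Q(Jan 2011) = 2.76×352 + 284.65×7 + 1161.01×11 = 971.52 + 1992.55 + 12771.11 = 15735.18
ΣP(Jan 2011)Q(Jan 2011) = 2.93×352 + 323.26×7 + 975.04×11 = 1031.36 + 2262.82 + 10725.44 = 14019.62
link = 15735.18/14019.62 = 1.122369
Link Feb 2011→Mar 2011:
ΣP(Mar 2011)Q(Feb 2011) = 3.50×392 + 316.72×7 + 1308.11×12 = 1372 + 2217.04 + 15697.32 = 19286.36
ΣP(Feb 2011)Q(Feb 2011) = 2.76×392 + 284.65×7 + 1161.01×12 = 1081.92 + 1992.55 + 13932.12 = 17006.59
link = 19286.36/17006.59 = 1.134052
Link Mar 2011→Apr 2011:
ΣP(Apr 2011)Q(Mar 2011) = 3.73×380 + 301.89×8 + 1493.83×12 = 1417.4 + 2415.12 + 17925.96 = 21758.48
ΣP(Mar 2011)Q(Mar 2011) = 3.50×380 + 316.72×8 + 1308.11×12 = 1330 + 2533.76 + 15697.32 = 19561.08
link = 21758.48/19561.08 = 1.112335
Chained index = 100 × 1.122369 × 1.134052 × 1.112335 = 141.5808

141.58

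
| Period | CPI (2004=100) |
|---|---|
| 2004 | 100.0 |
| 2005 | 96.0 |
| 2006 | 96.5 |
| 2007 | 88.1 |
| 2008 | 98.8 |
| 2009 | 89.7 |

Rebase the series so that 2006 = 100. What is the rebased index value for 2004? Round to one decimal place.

Rebased(2004) = 100.0 / 96.5 × 100 = 103.6269

103.6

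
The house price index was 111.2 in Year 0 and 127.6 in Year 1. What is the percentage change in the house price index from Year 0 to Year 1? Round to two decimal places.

Change = (127.6 − 111.2) / 111.2 × 100
       = 16.4 / 111.2 × 100 = 14.7482%

14.75%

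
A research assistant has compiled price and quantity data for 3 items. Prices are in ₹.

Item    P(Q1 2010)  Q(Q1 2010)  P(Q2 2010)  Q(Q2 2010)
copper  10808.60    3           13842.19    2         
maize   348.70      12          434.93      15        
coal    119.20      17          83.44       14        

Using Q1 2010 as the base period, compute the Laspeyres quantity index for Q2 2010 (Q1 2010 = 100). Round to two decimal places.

Laspeyres quantity index uses base-period prices as weights.
ΣP(Q1 2010)·Q(Q2 2010) = 10808.60×2 + 348.70×15 + 119.20×14 = 21617.2 + 5230.5 + 1668.8 = 28516.5
ΣP(Q1 2010)·Q(Q1 2010) = 10808.60×3 + 348.70×12 + 119.20×17 = 32425.8 + 4184.4 + 2026.4 = 38636.6
Index = 28516.5 / 38636.6 × 100 = 73.8070

73.81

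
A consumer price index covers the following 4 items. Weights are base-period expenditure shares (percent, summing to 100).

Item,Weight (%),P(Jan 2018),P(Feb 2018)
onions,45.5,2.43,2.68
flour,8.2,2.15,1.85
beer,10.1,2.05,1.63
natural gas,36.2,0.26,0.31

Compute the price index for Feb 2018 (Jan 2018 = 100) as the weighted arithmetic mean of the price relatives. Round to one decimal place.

108.4

onions: 45.5 × (2.68/2.43) = 45.5 × 1.102881 = 50.1811
flour: 8.2 × (1.85/2.15) = 8.2 × 0.860465 = 7.0558
beer: 10.1 × (1.63/2.05) = 10.1 × 0.795122 = 8.0307
natural gas: 36.2 × (0.31/0.26) = 36.2 × 1.192308 = 43.1615
Index = Σ wᵢ·(p₁ᵢ/p₀ᵢ) = 50.1811 + 7.0558 + 8.0307 + 43.1615 = 108.4292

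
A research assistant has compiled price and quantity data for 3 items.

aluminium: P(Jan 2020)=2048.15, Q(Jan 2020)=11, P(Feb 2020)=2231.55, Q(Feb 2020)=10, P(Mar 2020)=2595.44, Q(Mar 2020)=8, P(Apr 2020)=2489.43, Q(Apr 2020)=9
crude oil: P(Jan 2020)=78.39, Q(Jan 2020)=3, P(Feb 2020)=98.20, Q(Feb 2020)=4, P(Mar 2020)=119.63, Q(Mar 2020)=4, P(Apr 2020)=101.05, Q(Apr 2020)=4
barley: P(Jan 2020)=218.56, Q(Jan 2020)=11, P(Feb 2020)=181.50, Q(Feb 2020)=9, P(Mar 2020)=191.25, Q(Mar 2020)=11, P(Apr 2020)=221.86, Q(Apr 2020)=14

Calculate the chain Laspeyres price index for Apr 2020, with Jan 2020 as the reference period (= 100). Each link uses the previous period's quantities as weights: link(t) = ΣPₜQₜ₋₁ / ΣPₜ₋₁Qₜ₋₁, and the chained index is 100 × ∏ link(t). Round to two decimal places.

Link Jan 2020→Feb 2020:
ΣP(Feb 2020)Q(Jan 2020) = 2231.55×11 + 98.20×3 + 181.50×11 = 24547.05 + 294.6 + 1996.5 = 26838.15
ΣP(Jan 2020)Q(Jan 2020) = 2048.15×11 + 78.39×3 + 218.56×11 = 22529.65 + 235.17 + 2404.16 = 25168.98
link = 26838.15/25168.98 = 1.066319
Link Feb 2020→Mar 2020:
ΣP(Mar 2020)Q(Feb 2020) = 2595.44×10 + 119.63×4 + 191.25×9 = 25954.4 + 478.52 + 1721.25 = 28154.17
ΣP(Feb 2020)Q(Feb 2020) = 2231.55×10 + 98.20×4 + 181.50×9 = 22315.5 + 392.8 + 1633.5 = 24341.8
link = 28154.17/24341.8 = 1.156618
Link Mar 2020→Apr 2020:
ΣP(Apr 2020)Q(Mar 2020) = 2489.43×8 + 101.05×4 + 221.86×11 = 19915.44 + 404.2 + 2440.46 = 22760.1
ΣP(Mar 2020)Q(Mar 2020) = 2595.44×8 + 119.63×4 + 191.25×11 = 20763.52 + 478.52 + 2103.75 = 23345.79
link = 22760.1/23345.79 = 0.974912
Chained index = 100 × 1.066319 × 1.156618 × 0.974912 = 120.2382

120.24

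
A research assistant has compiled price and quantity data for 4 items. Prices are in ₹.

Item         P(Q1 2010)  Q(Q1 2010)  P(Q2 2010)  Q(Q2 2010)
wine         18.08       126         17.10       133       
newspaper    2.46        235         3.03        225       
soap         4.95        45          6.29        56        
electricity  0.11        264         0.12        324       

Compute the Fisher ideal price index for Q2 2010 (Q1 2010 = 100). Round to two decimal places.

102.35

Laspeyres component (base-period weights):
ΣP(Q2 2010)Q(Q1 2010) = 17.10×126 + 3.03×235 + 6.29×45 + 0.12×264 = 2154.6 + 712.05 + 283.05 + 31.68 = 3181.38
ΣP(Q1 2010)Q(Q1 2010) = 18.08×126 + 2.46×235 + 4.95×45 + 0.11×264 = 2278.08 + 578.1 + 222.75 + 29.04 = 3107.97
L = 3181.38 / 3107.97 × 100 = 102.3620
Paasche component (current-period weights):
ΣP(Q2 2010)Q(Q2 2010) = 17.10×133 + 3.03×225 + 6.29×56 + 0.12×324 = 2274.3 + 681.75 + 352.24 + 38.88 = 3347.17
ΣP(Q1 2010)Q(Q2 2010) = 18.08×133 + 2.46×225 + 4.95×56 + 0.11×324 = 2404.64 + 553.5 + 277.2 + 35.64 = 3270.98
P = 3347.17 / 3270.98 × 100 = 102.3293
Fisher = √(L × P) = √(102.3620 × 102.3293) = 102.3456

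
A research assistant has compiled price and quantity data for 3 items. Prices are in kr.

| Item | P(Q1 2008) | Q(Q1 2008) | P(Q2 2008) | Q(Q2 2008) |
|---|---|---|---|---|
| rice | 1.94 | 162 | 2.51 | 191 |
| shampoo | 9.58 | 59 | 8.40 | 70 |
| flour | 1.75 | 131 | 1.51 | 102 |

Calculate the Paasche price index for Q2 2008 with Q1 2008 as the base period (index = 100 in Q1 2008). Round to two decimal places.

100.15

Paasche price index uses current-period quantities as weights.
ΣP(Q2 2008)·Q(Q2 2008) = 2.51×191 + 8.40×70 + 1.51×102 = 479.41 + 588 + 154.02 = 1221.43
ΣP(Q1 2008)·Q(Q2 2008) = 1.94×191 + 9.58×70 + 1.75×102 = 370.54 + 670.6 + 178.5 = 1219.64
Index = 1221.43 / 1219.64 × 100 = 100.1468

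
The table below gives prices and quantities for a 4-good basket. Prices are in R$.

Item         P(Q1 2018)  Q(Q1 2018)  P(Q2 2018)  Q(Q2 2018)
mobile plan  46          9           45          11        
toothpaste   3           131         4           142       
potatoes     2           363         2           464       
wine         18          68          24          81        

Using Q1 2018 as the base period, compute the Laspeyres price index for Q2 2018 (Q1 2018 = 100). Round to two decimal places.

119.22

Laspeyres price index uses base-period quantities as weights.
ΣP(Q2 2018)·Q(Q1 2018) = 45×9 + 4×131 + 2×363 + 24×68 = 405 + 524 + 726 + 1632 = 3287
ΣP(Q1 2018)·Q(Q1 2018) = 46×9 + 3×131 + 2×363 + 18×68 = 414 + 393 + 726 + 1224 = 2757
Index = 3287 / 2757 × 100 = 119.2238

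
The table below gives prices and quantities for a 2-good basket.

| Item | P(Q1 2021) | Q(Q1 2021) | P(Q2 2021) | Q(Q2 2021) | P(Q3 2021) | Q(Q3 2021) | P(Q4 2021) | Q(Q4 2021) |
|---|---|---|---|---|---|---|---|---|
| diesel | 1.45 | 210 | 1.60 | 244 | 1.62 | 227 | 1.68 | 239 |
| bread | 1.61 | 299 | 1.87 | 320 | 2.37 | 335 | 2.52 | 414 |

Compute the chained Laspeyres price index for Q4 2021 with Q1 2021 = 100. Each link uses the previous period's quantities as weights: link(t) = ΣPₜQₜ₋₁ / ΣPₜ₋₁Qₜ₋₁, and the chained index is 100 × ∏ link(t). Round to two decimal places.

140.20

Link Q1 2021→Q2 2021:
ΣP(Q2 2021)Q(Q1 2021) = 1.60×210 + 1.87×299 = 336 + 559.13 = 895.13
ΣP(Q1 2021)Q(Q1 2021) = 1.45×210 + 1.61×299 = 304.5 + 481.39 = 785.89
link = 895.13/785.89 = 1.139002
Link Q2 2021→Q3 2021:
ΣP(Q3 2021)Q(Q2 2021) = 1.62×244 + 2.37×320 = 395.28 + 758.4 = 1153.68
ΣP(Q2 2021)Q(Q2 2021) = 1.60×244 + 1.87×320 = 390.4 + 598.4 = 988.8
link = 1153.68/988.8 = 1.166748
Link Q3 2021→Q4 2021:
ΣP(Q4 2021)Q(Q3 2021) = 1.68×227 + 2.52×335 = 381.36 + 844.2 = 1225.56
ΣP(Q3 2021)Q(Q3 2021) = 1.62×227 + 2.37×335 = 367.74 + 793.95 = 1161.69
link = 1225.56/1161.69 = 1.054980
Chained index = 100 × 1.139002 × 1.166748 × 1.054980 = 140.1992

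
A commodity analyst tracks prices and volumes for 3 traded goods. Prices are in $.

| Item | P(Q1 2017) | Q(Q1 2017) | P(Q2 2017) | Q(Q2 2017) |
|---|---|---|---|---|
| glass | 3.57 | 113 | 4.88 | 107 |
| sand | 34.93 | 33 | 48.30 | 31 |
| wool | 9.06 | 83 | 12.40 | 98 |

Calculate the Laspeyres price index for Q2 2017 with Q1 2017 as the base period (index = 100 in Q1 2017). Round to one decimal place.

137.5

Laspeyres price index uses base-period quantities as weights.
ΣP(Q2 2017)·Q(Q1 2017) = 4.88×113 + 48.30×33 + 12.40×83 = 551.44 + 1593.9 + 1029.2 = 3174.54
ΣP(Q1 2017)·Q(Q1 2017) = 3.57×113 + 34.93×33 + 9.06×83 = 403.41 + 1152.69 + 751.98 = 2308.08
Index = 3174.54 / 2308.08 × 100 = 137.5403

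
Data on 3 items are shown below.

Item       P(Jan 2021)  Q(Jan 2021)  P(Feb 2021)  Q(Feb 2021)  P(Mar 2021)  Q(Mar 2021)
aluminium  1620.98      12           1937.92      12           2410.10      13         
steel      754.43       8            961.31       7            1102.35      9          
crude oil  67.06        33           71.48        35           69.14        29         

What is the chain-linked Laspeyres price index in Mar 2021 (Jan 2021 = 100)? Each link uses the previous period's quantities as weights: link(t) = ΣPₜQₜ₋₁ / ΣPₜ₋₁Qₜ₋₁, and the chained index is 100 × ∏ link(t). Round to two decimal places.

Link Jan 2021→Feb 2021:
ΣP(Feb 2021)Q(Jan 2021) = 1937.92×12 + 961.31×8 + 71.48×33 = 23255.04 + 7690.48 + 2358.84 = 33304.36
ΣP(Jan 2021)Q(Jan 2021) = 1620.98×12 + 754.43×8 + 67.06×33 = 19451.76 + 6035.44 + 2212.98 = 27700.18
link = 33304.36/27700.18 = 1.202316
Link Feb 2021→Mar 2021:
ΣP(Mar 2021)Q(Feb 2021) = 2410.10×12 + 1102.35×7 + 69.14×35 = 28921.2 + 7716.45 + 2419.9 = 39057.55
ΣP(Feb 2021)Q(Feb 2021) = 1937.92×12 + 961.31×7 + 71.48×35 = 23255.04 + 6729.17 + 2501.8 = 32486.01
link = 39057.55/32486.01 = 1.202288
Chained index = 100 × 1.202316 × 1.202288 = 144.5530

144.55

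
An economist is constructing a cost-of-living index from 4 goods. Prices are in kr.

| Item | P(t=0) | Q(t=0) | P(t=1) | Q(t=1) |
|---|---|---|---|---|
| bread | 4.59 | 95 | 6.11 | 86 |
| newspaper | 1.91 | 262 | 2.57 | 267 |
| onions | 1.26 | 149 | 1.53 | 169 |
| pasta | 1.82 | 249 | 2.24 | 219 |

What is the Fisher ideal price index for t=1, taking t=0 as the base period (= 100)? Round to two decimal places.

129.31

Laspeyres component (base-period weights):
ΣP(t=1)Q(t=0) = 6.11×95 + 2.57×262 + 1.53×149 + 2.24×249 = 580.45 + 673.34 + 227.97 + 557.76 = 2039.52
ΣP(t=0)Q(t=0) = 4.59×95 + 1.91×262 + 1.26×149 + 1.82×249 = 436.05 + 500.42 + 187.74 + 453.18 = 1577.39
L = 2039.52 / 1577.39 × 100 = 129.2971
Paasche component (current-period weights):
ΣP(t=1)Q(t=1) = 6.11×86 + 2.57×267 + 1.53×169 + 2.24×219 = 525.46 + 686.19 + 258.57 + 490.56 = 1960.78
ΣP(t=0)Q(t=1) = 4.59×86 + 1.91×267 + 1.26×169 + 1.82×219 = 394.74 + 509.97 + 212.94 + 398.58 = 1516.23
P = 1960.78 / 1516.23 × 100 = 129.3194
Fisher = √(L × P) = √(129.2971 × 129.3194) = 129.3083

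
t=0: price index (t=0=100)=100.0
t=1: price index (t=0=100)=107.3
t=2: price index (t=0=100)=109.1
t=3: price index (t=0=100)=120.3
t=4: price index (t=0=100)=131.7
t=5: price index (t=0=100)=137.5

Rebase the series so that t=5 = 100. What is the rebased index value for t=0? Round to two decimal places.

72.73

Rebased(t=0) = 100.0 / 137.5 × 100 = 72.7273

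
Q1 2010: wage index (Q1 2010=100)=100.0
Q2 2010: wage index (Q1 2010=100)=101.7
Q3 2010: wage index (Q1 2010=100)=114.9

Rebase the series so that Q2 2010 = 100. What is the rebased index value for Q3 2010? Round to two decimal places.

112.98

Rebased(Q3 2010) = 114.9 / 101.7 × 100 = 112.9794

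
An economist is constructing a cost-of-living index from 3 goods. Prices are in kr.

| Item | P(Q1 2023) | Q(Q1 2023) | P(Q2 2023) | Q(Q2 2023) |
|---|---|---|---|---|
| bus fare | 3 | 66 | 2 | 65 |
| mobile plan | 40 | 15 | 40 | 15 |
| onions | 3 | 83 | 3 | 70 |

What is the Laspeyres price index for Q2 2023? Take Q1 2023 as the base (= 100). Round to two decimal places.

93.70

Laspeyres price index uses base-period quantities as weights.
ΣP(Q2 2023)·Q(Q1 2023) = 2×66 + 40×15 + 3×83 = 132 + 600 + 249 = 981
ΣP(Q1 2023)·Q(Q1 2023) = 3×66 + 40×15 + 3×83 = 198 + 600 + 249 = 1047
Index = 981 / 1047 × 100 = 93.6963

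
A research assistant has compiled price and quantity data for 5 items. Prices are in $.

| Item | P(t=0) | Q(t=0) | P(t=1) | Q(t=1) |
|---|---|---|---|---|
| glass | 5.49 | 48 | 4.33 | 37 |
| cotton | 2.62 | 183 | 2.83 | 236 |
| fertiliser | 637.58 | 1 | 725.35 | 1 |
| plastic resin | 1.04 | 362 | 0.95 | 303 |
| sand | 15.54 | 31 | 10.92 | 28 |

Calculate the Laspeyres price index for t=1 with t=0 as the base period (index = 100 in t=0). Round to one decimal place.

95.3

Laspeyres price index uses base-period quantities as weights.
ΣP(t=1)·Q(t=0) = 4.33×48 + 2.83×183 + 725.35×1 + 0.95×362 + 10.92×31 = 207.84 + 517.89 + 725.35 + 343.9 + 338.52 = 2133.5
ΣP(t=0)·Q(t=0) = 5.49×48 + 2.62×183 + 637.58×1 + 1.04×362 + 15.54×31 = 263.52 + 479.46 + 637.58 + 376.48 + 481.74 = 2238.78
Index = 2133.5 / 2238.78 × 100 = 95.2974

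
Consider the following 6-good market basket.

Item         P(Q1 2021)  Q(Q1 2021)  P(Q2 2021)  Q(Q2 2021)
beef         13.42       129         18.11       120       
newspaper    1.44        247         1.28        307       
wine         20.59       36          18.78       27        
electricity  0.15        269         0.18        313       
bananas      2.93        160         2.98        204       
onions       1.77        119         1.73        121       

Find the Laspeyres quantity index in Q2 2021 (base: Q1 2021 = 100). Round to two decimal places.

97.73

Laspeyres quantity index uses base-period prices as weights.
ΣP(Q1 2021)·Q(Q2 2021) = 13.42×120 + 1.44×307 + 20.59×27 + 0.15×313 + 2.93×204 + 1.77×121 = 1610.4 + 442.08 + 555.93 + 46.95 + 597.72 + 214.17 = 3467.25
ΣP(Q1 2021)·Q(Q1 2021) = 13.42×129 + 1.44×247 + 20.59×36 + 0.15×269 + 2.93×160 + 1.77×119 = 1731.18 + 355.68 + 741.24 + 40.35 + 468.8 + 210.63 = 3547.88
Index = 3467.25 / 3547.88 × 100 = 97.7274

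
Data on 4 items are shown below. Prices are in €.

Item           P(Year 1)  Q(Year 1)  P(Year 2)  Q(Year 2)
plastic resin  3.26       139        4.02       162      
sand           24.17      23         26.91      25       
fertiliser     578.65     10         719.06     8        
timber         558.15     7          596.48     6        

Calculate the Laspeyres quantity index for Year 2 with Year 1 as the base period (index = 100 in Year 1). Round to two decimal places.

85.12

Laspeyres quantity index uses base-period prices as weights.
ΣP(Year 1)·Q(Year 2) = 3.26×162 + 24.17×25 + 578.65×8 + 558.15×6 = 528.12 + 604.25 + 4629.2 + 3348.9 = 9110.47
ΣP(Year 1)·Q(Year 1) = 3.26×139 + 24.17×23 + 578.65×10 + 558.15×7 = 453.14 + 555.91 + 5786.5 + 3907.05 = 10702.6
Index = 9110.47 / 10702.6 × 100 = 85.1239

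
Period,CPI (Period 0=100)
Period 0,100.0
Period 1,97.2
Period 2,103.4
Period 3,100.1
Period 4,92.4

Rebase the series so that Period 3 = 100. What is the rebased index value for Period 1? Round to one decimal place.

Rebased(Period 1) = 97.2 / 100.1 × 100 = 97.1029

97.1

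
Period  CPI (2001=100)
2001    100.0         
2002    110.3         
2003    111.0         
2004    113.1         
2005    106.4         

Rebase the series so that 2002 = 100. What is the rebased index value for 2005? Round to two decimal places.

96.46

Rebased(2005) = 106.4 / 110.3 × 100 = 96.4642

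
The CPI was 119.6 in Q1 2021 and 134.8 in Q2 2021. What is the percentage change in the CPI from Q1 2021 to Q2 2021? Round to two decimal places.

Change = (134.8 − 119.6) / 119.6 × 100
       = 15.2 / 119.6 × 100 = 12.7090%

12.71%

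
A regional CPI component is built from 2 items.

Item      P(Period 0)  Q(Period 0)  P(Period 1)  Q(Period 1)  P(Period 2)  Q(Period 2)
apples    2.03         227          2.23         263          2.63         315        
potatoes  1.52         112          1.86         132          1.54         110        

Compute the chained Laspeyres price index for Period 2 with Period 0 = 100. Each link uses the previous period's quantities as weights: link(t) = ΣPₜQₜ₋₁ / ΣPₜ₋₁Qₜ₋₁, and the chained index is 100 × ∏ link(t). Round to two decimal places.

121.80

Link Period 0→Period 1:
ΣP(Period 1)Q(Period 0) = 2.23×227 + 1.86×112 = 506.21 + 208.32 = 714.53
ΣP(Period 0)Q(Period 0) = 2.03×227 + 1.52×112 = 460.81 + 170.24 = 631.05
link = 714.53/631.05 = 1.132287
Link Period 1→Period 2:
ΣP(Period 2)Q(Period 1) = 2.63×263 + 1.54×132 = 691.69 + 203.28 = 894.97
ΣP(Period 1)Q(Period 1) = 2.23×263 + 1.86×132 = 586.49 + 245.52 = 832.01
link = 894.97/832.01 = 1.075672
Chained index = 100 × 1.132287 × 1.075672 = 121.7970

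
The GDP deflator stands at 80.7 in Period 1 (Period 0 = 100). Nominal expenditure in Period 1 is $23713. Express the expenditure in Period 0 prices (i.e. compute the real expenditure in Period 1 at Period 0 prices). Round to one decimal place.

Real = Nominal ÷ (Index/100) = 23713 ÷ (80.7/100)
     = 23713 ÷ 0.807 = 29384.1388

29384.1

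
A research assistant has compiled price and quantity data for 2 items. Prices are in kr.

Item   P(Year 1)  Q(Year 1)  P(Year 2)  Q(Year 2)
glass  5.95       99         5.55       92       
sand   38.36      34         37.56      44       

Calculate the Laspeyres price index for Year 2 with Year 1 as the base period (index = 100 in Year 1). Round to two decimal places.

Laspeyres price index uses base-period quantities as weights.
ΣP(Year 2)·Q(Year 1) = 5.55×99 + 37.56×34 = 549.45 + 1277.04 = 1826.49
ΣP(Year 1)·Q(Year 1) = 5.95×99 + 38.36×34 = 589.05 + 1304.24 = 1893.29
Index = 1826.49 / 1893.29 × 100 = 96.4718

96.47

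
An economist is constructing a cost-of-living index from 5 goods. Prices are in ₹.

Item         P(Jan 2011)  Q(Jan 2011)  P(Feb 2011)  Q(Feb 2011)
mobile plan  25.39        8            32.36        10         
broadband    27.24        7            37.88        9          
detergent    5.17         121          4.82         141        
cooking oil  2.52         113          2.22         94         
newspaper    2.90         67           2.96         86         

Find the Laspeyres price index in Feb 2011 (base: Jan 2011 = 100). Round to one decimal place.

103.9

Laspeyres price index uses base-period quantities as weights.
ΣP(Feb 2011)·Q(Jan 2011) = 32.36×8 + 37.88×7 + 4.82×121 + 2.22×113 + 2.96×67 = 258.88 + 265.16 + 583.22 + 250.86 + 198.32 = 1556.44
ΣP(Jan 2011)·Q(Jan 2011) = 25.39×8 + 27.24×7 + 5.17×121 + 2.52×113 + 2.90×67 = 203.12 + 190.68 + 625.57 + 284.76 + 194.3 = 1498.43
Index = 1556.44 / 1498.43 × 100 = 103.8714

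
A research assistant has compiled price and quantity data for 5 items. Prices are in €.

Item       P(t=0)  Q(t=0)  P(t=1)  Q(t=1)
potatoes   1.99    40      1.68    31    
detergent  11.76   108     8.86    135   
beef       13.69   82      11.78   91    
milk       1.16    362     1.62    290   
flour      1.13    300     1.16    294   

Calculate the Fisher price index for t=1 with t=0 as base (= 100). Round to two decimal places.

Laspeyres component (base-period weights):
ΣP(t=1)Q(t=0) = 1.68×40 + 8.86×108 + 11.78×82 + 1.62×362 + 1.16×300 = 67.2 + 956.88 + 965.96 + 586.44 + 348 = 2924.48
ΣP(t=0)Q(t=0) = 1.99×40 + 11.76×108 + 13.69×82 + 1.16×362 + 1.13×300 = 79.6 + 1270.08 + 1122.58 + 419.92 + 339 = 3231.18
L = 2924.48 / 3231.18 × 100 = 90.5081
Paasche component (current-period weights):
ΣP(t=1)Q(t=1) = 1.68×31 + 8.86×135 + 11.78×91 + 1.62×290 + 1.16×294 = 52.08 + 1196.1 + 1071.98 + 469.8 + 341.04 = 3131
ΣP(t=0)Q(t=1) = 1.99×31 + 11.76×135 + 13.69×91 + 1.16×290 + 1.13×294 = 61.69 + 1587.6 + 1245.79 + 336.4 + 332.22 = 3563.7
P = 3131 / 3563.7 × 100 = 87.8581
Fisher = √(L × P) = √(90.5081 × 87.8581) = 89.1733

89.17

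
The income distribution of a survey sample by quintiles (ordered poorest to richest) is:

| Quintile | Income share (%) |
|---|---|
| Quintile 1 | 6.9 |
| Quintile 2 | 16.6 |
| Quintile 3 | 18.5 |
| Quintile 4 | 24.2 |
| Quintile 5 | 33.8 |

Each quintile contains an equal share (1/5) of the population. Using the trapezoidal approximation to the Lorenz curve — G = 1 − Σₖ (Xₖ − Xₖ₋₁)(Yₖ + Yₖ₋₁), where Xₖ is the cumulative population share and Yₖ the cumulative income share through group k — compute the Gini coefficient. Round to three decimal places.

Cumulative income shares Yₖ: 0.0690, 0.2350, 0.4200, 0.6620, 1.0000
Σ (Xₖ−Xₖ₋₁)(Yₖ+Yₖ₋₁) = (1/5)(0.0690+0.0000) + (1/5)(0.2350+0.0690) + (1/5)(0.4200+0.2350) + (1/5)(0.6620+0.4200) + (1/5)(1.0000+0.6620)
  = 0.0138 + 0.0608 + 0.1310 + 0.2164 + 0.3324 = 0.7544
G = 1 − 0.7544 = 0.2456

0.246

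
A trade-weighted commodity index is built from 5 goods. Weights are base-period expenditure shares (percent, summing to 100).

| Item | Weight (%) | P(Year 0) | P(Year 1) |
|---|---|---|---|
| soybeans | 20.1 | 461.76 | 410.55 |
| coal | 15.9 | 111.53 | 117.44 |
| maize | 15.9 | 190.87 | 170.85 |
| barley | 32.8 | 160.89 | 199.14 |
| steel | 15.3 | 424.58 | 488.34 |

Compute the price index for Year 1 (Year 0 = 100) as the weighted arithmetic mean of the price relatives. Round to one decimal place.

soybeans: 20.1 × (410.55/461.76) = 20.1 × 0.889098 = 17.8709
coal: 15.9 × (117.44/111.53) = 15.9 × 1.052990 = 16.7425
maize: 15.9 × (170.85/190.87) = 15.9 × 0.895112 = 14.2323
barley: 32.8 × (199.14/160.89) = 32.8 × 1.237740 = 40.5979
steel: 15.3 × (488.34/424.58) = 15.3 × 1.150172 = 17.5976
Index = Σ wᵢ·(p₁ᵢ/p₀ᵢ) = 17.8709 + 16.7425 + 14.2323 + 40.5979 + 17.5976 = 107.0412

107.0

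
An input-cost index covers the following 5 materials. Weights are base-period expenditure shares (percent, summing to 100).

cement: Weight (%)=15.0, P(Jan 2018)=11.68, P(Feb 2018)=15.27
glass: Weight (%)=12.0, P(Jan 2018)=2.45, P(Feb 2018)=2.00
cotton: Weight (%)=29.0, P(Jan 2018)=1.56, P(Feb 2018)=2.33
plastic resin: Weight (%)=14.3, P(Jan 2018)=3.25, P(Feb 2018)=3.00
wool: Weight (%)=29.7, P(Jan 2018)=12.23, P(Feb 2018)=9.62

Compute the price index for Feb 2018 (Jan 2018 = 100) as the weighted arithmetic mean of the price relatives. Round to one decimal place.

109.3

cement: 15.0 × (15.27/11.68) = 15.0 × 1.307363 = 19.6104
glass: 12.0 × (2.00/2.45) = 12.0 × 0.816327 = 9.7959
cotton: 29.0 × (2.33/1.56) = 29.0 × 1.493590 = 43.3141
plastic resin: 14.3 × (3.00/3.25) = 14.3 × 0.923077 = 13.2000
wool: 29.7 × (9.62/12.23) = 29.7 × 0.786590 = 23.3617
Index = Σ wᵢ·(p₁ᵢ/p₀ᵢ) = 19.6104 + 9.7959 + 43.3141 + 13.2000 + 23.3617 = 109.2822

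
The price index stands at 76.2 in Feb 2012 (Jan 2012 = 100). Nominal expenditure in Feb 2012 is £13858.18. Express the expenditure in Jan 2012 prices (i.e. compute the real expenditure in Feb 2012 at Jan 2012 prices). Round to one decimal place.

18186.6

Real = Nominal ÷ (Index/100) = 13858.18 ÷ (76.2/100)
     = 13858.18 ÷ 0.762 = 18186.5879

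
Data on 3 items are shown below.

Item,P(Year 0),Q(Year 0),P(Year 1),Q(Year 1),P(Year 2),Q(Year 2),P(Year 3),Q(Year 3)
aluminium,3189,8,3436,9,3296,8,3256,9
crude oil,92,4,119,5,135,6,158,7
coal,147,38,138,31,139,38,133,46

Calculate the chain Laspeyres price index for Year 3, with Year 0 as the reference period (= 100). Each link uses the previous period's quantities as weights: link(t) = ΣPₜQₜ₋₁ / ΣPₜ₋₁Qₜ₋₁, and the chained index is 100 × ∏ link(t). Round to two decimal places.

100.86

Link Year 0→Year 1:
ΣP(Year 1)Q(Year 0) = 3436×8 + 119×4 + 138×38 = 27488 + 476 + 5244 = 33208
ΣP(Year 0)Q(Year 0) = 3189×8 + 92×4 + 147×38 = 25512 + 368 + 5586 = 31466
link = 33208/31466 = 1.055361
Link Year 1→Year 2:
ΣP(Year 2)Q(Year 1) = 3296×9 + 135×5 + 139×31 = 29664 + 675 + 4309 = 34648
ΣP(Year 1)Q(Year 1) = 3436×9 + 119×5 + 138×31 = 30924 + 595 + 4278 = 35797
link = 34648/35797 = 0.967902
Link Year 2→Year 3:
ΣP(Year 3)Q(Year 2) = 3256×8 + 158×6 + 133×38 = 26048 + 948 + 5054 = 32050
ΣP(Year 2)Q(Year 2) = 3296×8 + 135×6 + 139×38 = 26368 + 810 + 5282 = 32460
link = 32050/32460 = 0.987369
Chained index = 100 × 1.055361 × 0.967902 × 0.987369 = 100.8584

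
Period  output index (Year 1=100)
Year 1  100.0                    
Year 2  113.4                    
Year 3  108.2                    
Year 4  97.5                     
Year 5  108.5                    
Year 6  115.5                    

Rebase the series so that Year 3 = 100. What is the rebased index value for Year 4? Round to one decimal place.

Rebased(Year 4) = 97.5 / 108.2 × 100 = 90.1109

90.1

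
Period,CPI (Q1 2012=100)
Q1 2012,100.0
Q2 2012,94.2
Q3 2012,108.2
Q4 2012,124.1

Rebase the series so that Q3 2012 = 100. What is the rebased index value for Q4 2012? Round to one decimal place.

Rebased(Q4 2012) = 124.1 / 108.2 × 100 = 114.6950

114.7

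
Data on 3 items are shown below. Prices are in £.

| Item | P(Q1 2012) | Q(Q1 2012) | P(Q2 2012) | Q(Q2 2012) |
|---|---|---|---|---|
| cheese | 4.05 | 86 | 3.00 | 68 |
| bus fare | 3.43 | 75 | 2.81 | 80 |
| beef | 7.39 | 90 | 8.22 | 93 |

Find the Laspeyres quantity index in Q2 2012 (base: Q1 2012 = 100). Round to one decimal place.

Laspeyres quantity index uses base-period prices as weights.
ΣP(Q1 2012)·Q(Q2 2012) = 4.05×68 + 3.43×80 + 7.39×93 = 275.4 + 274.4 + 687.27 = 1237.07
ΣP(Q1 2012)·Q(Q1 2012) = 4.05×86 + 3.43×75 + 7.39×90 = 348.3 + 257.25 + 665.1 = 1270.65
Index = 1237.07 / 1270.65 × 100 = 97.3573

97.4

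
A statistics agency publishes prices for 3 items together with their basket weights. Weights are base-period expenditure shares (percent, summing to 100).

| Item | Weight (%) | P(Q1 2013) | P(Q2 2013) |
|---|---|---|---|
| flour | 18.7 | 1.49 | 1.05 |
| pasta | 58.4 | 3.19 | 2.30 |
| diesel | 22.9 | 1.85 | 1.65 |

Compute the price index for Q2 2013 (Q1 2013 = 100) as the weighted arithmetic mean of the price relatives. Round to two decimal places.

flour: 18.7 × (1.05/1.49) = 18.7 × 0.704698 = 13.1779
pasta: 58.4 × (2.30/3.19) = 58.4 × 0.721003 = 42.1066
diesel: 22.9 × (1.65/1.85) = 22.9 × 0.891892 = 20.4243
Index = Σ wᵢ·(p₁ᵢ/p₀ᵢ) = 13.1779 + 42.1066 + 20.4243 = 75.7088

75.71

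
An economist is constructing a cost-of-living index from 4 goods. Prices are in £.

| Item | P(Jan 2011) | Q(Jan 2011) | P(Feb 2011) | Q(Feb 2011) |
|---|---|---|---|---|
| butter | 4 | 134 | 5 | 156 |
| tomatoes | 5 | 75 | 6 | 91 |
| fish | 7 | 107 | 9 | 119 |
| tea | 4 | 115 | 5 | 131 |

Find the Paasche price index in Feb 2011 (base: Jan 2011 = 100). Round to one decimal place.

125.3

Paasche price index uses current-period quantities as weights.
ΣP(Feb 2011)·Q(Feb 2011) = 5×156 + 6×91 + 9×119 + 5×131 = 780 + 546 + 1071 + 655 = 3052
ΣP(Jan 2011)·Q(Feb 2011) = 4×156 + 5×91 + 7×119 + 4×131 = 624 + 455 + 833 + 524 = 2436
Index = 3052 / 2436 × 100 = 125.2874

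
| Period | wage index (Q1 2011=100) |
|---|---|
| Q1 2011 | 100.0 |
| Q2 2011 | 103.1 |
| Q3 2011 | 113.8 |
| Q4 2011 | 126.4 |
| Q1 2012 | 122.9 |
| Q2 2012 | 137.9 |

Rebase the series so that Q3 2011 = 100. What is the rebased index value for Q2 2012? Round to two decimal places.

Rebased(Q2 2012) = 137.9 / 113.8 × 100 = 121.1775

121.18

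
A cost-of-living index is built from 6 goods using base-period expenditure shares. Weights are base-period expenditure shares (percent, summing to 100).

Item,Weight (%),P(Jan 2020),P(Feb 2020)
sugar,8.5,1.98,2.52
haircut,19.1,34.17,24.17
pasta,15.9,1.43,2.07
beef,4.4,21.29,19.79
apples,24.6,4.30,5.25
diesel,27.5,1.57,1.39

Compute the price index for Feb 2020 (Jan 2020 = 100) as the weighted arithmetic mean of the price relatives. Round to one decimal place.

sugar: 8.5 × (2.52/1.98) = 8.5 × 1.272727 = 10.8182
haircut: 19.1 × (24.17/34.17) = 19.1 × 0.707346 = 13.5103
pasta: 15.9 × (2.07/1.43) = 15.9 × 1.447552 = 23.0161
beef: 4.4 × (19.79/21.29) = 4.4 × 0.929544 = 4.0900
apples: 24.6 × (5.25/4.30) = 24.6 × 1.220930 = 30.0349
diesel: 27.5 × (1.39/1.57) = 27.5 × 0.885350 = 24.3471
Index = Σ wᵢ·(p₁ᵢ/p₀ᵢ) = 10.8182 + 13.5103 + 23.0161 + 4.0900 + 30.0349 + 24.3471 = 105.8166

105.8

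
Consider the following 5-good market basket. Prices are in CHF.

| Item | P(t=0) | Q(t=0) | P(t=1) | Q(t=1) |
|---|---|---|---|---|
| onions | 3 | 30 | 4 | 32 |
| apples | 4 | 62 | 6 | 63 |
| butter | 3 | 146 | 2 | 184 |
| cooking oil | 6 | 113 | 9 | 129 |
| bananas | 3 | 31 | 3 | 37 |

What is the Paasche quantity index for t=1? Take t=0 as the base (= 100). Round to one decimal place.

Paasche quantity index uses current-period prices as weights.
ΣP(t=1)·Q(t=1) = 4×32 + 6×63 + 2×184 + 9×129 + 3×37 = 128 + 378 + 368 + 1161 + 111 = 2146
ΣP(t=1)·Q(t=0) = 4×30 + 6×62 + 2×146 + 9×113 + 3×31 = 120 + 372 + 292 + 1017 + 93 = 1894
Index = 2146 / 1894 × 100 = 113.3052

113.3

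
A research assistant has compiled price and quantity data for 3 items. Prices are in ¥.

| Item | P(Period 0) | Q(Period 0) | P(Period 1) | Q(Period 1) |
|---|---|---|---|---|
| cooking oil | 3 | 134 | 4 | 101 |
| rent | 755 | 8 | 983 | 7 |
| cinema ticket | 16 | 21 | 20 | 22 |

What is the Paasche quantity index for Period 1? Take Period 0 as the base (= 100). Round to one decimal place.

87.6

Paasche quantity index uses current-period prices as weights.
ΣP(Period 1)·Q(Period 1) = 4×101 + 983×7 + 20×22 = 404 + 6881 + 440 = 7725
ΣP(Period 1)·Q(Period 0) = 4×134 + 983×8 + 20×21 = 536 + 7864 + 420 = 8820
Index = 7725 / 8820 × 100 = 87.5850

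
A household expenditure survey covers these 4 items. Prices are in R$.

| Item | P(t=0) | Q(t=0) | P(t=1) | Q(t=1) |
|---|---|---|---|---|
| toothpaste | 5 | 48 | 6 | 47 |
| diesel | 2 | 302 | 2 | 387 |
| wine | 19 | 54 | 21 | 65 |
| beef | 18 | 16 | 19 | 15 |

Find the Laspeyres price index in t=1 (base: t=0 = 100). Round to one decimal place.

Laspeyres price index uses base-period quantities as weights.
ΣP(t=1)·Q(t=0) = 6×48 + 2×302 + 21×54 + 19×16 = 288 + 604 + 1134 + 304 = 2330
ΣP(t=0)·Q(t=0) = 5×48 + 2×302 + 19×54 + 18×16 = 240 + 604 + 1026 + 288 = 2158
Index = 2330 / 2158 × 100 = 107.9703

108.0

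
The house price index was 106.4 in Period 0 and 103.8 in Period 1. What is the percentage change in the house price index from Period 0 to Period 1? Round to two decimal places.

Change = (103.8 − 106.4) / 106.4 × 100
       = -2.6 / 106.4 × 100 = -2.4436%

-2.44%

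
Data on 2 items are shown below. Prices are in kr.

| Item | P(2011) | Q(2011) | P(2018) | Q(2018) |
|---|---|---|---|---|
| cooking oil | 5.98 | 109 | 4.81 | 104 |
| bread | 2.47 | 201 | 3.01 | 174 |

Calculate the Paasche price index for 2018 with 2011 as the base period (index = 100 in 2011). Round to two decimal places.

97.36

Paasche price index uses current-period quantities as weights.
ΣP(2018)·Q(2018) = 4.81×104 + 3.01×174 = 500.24 + 523.74 = 1023.98
ΣP(2011)·Q(2018) = 5.98×104 + 2.47×174 = 621.92 + 429.78 = 1051.7
Index = 1023.98 / 1051.7 × 100 = 97.3643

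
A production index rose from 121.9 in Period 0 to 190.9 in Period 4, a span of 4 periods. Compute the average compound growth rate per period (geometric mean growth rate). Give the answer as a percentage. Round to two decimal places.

Growth factor = (190.9/121.9)^(1/4) = (1.566038)^(1/4) = 1.118666
Growth rate = 1.118666 − 1 = 0.118666 = 11.8666%

11.87%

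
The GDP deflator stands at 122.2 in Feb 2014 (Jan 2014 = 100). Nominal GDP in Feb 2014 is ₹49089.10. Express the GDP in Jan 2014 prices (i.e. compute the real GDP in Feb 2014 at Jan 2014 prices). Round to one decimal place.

40171.1

Real = Nominal ÷ (Index/100) = 49089.10 ÷ (122.2/100)
     = 49089.10 ÷ 1.222 = 40171.1129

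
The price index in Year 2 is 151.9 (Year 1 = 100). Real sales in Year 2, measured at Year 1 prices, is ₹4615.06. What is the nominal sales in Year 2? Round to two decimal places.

7010.28

Nominal = Real × (Index/100) = 4615.06 × (151.9/100)
        = 4615.06 × 1.519 = 7010.2761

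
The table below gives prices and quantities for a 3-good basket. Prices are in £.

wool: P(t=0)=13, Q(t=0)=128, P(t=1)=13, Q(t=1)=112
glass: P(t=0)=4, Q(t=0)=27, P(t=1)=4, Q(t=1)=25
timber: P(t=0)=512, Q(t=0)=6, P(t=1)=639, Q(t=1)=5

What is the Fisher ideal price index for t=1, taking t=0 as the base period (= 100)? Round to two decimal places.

115.58

Laspeyres component (base-period weights):
ΣP(t=1)Q(t=0) = 13×128 + 4×27 + 639×6 = 1664 + 108 + 3834 = 5606
ΣP(t=0)Q(t=0) = 13×128 + 4×27 + 512×6 = 1664 + 108 + 3072 = 4844
L = 5606 / 4844 × 100 = 115.7308
Paasche component (current-period weights):
ΣP(t=1)Q(t=1) = 13×112 + 4×25 + 639×5 = 1456 + 100 + 3195 = 4751
ΣP(t=0)Q(t=1) = 13×112 + 4×25 + 512×5 = 1456 + 100 + 2560 = 4116
P = 4751 / 4116 × 100 = 115.4276
Fisher = √(L × P) = √(115.7308 × 115.4276) = 115.5791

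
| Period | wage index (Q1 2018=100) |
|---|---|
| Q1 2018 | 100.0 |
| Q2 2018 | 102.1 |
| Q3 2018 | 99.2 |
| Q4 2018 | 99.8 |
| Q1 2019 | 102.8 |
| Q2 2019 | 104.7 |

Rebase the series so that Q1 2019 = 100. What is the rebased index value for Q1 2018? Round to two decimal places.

Rebased(Q1 2018) = 100.0 / 102.8 × 100 = 97.2763

97.28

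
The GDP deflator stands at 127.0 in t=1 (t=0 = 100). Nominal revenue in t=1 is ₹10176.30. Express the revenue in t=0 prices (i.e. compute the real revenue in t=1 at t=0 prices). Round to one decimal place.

8012.8

Real = Nominal ÷ (Index/100) = 10176.30 ÷ (127.0/100)
     = 10176.30 ÷ 1.270 = 8012.8346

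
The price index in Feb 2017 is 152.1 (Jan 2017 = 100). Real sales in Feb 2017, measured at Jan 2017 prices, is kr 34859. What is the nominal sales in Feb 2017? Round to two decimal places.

Nominal = Real × (Index/100) = 34859 × (152.1/100)
        = 34859 × 1.521 = 53020.5390

53020.54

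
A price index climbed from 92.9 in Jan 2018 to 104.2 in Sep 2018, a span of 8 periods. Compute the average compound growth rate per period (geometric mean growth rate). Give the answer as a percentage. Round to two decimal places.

Growth factor = (104.2/92.9)^(1/8) = (1.121636)^(1/8) = 1.014452
Growth rate = 1.014452 − 1 = 0.014452 = 1.4452%

1.45%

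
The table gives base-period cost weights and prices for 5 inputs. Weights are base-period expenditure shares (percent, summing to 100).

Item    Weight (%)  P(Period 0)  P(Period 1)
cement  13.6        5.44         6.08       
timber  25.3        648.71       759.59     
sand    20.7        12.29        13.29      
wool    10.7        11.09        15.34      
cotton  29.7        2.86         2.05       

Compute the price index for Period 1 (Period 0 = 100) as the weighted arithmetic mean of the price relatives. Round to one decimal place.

cement: 13.6 × (6.08/5.44) = 13.6 × 1.117647 = 15.2000
timber: 25.3 × (759.59/648.71) = 25.3 × 1.170924 = 29.6244
sand: 20.7 × (13.29/12.29) = 20.7 × 1.081367 = 22.3843
wool: 10.7 × (15.34/11.09) = 10.7 × 1.383228 = 14.8005
cotton: 29.7 × (2.05/2.86) = 29.7 × 0.716783 = 21.2885
Index = Σ wᵢ·(p₁ᵢ/p₀ᵢ) = 15.2000 + 29.6244 + 22.3843 + 14.8005 + 21.2885 = 103.2977

103.3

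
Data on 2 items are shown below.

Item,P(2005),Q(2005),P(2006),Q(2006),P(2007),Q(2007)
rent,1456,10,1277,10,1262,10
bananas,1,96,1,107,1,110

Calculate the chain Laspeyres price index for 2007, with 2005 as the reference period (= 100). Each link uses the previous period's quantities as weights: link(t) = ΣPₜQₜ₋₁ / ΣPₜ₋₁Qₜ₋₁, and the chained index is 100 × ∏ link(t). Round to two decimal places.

86.76

Link 2005→2006:
ΣP(2006)Q(2005) = 1277×10 + 1×96 = 12770 + 96 = 12866
ΣP(2005)Q(2005) = 1456×10 + 1×96 = 14560 + 96 = 14656
link = 12866/14656 = 0.877866
Link 2006→2007:
ΣP(2007)Q(2006) = 1262×10 + 1×107 = 12620 + 107 = 12727
ΣP(2006)Q(2006) = 1277×10 + 1×107 = 12770 + 107 = 12877
link = 12727/12877 = 0.988351
Chained index = 100 × 0.877866 × 0.988351 = 86.7640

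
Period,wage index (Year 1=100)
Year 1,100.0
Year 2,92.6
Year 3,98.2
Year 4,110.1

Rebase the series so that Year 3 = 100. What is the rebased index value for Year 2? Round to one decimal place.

94.3

Rebased(Year 2) = 92.6 / 98.2 × 100 = 94.2974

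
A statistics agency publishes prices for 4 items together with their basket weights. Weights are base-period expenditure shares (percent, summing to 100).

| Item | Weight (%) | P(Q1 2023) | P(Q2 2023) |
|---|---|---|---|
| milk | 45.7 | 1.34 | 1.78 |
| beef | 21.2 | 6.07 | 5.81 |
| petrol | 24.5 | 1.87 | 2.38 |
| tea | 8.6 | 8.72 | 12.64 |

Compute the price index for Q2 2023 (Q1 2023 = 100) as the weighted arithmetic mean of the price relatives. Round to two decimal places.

milk: 45.7 × (1.78/1.34) = 45.7 × 1.328358 = 60.7060
beef: 21.2 × (5.81/6.07) = 21.2 × 0.957166 = 20.2919
petrol: 24.5 × (2.38/1.87) = 24.5 × 1.272727 = 31.1818
tea: 8.6 × (12.64/8.72) = 8.6 × 1.449541 = 12.4661
Index = Σ wᵢ·(p₁ᵢ/p₀ᵢ) = 60.7060 + 20.2919 + 31.1818 + 12.4661 = 124.6458

124.65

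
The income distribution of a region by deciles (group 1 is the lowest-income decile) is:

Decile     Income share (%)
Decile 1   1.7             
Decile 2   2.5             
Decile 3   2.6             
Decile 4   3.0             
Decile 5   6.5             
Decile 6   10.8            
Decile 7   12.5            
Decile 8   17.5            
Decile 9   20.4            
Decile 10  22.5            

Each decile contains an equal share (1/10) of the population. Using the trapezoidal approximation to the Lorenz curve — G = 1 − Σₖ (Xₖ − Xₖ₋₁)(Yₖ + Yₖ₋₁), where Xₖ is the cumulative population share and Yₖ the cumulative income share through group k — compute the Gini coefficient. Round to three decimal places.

0.420

Cumulative income shares Yₖ: 0.0170, 0.0420, 0.0680, 0.0980, 0.1630, 0.2710, 0.3960, 0.5710, 0.7750, 1.0000
Σ (Xₖ−Xₖ₋₁)(Yₖ+Yₖ₋₁) = (1/10)(0.0170+0.0000) + (1/10)(0.0420+0.0170) + (1/10)(0.0680+0.0420) + (1/10)(0.0980+0.0680) + (1/10)(0.1630+0.0980) + (1/10)(0.2710+0.1630) + (1/10)(0.3960+0.2710) + (1/10)(0.5710+0.3960) + (1/10)(0.7750+0.5710) + (1/10)(1.0000+0.7750)
  = 0.0017 + 0.0059 + 0.0110 + 0.0166 + 0.0261 + 0.0434 + 0.0667 + 0.0967 + 0.1346 + 0.1775 = 0.5802
G = 1 − 0.5802 = 0.4198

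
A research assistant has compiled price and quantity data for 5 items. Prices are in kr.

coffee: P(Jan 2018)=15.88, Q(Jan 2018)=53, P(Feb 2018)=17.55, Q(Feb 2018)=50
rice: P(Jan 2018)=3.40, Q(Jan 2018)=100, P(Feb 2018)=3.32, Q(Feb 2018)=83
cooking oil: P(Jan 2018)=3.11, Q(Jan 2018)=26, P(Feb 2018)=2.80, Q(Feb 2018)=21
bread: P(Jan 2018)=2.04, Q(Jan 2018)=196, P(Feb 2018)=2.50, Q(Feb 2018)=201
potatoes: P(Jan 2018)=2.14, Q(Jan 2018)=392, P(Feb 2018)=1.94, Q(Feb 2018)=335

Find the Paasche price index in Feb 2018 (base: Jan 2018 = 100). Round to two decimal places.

104.22

Paasche price index uses current-period quantities as weights.
ΣP(Feb 2018)·Q(Feb 2018) = 17.55×50 + 3.32×83 + 2.80×21 + 2.50×201 + 1.94×335 = 877.5 + 275.56 + 58.8 + 502.5 + 649.9 = 2364.26
ΣP(Jan 2018)·Q(Feb 2018) = 15.88×50 + 3.40×83 + 3.11×21 + 2.04×201 + 2.14×335 = 794 + 282.2 + 65.31 + 410.04 + 716.9 = 2268.45
Index = 2364.26 / 2268.45 × 100 = 104.2236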